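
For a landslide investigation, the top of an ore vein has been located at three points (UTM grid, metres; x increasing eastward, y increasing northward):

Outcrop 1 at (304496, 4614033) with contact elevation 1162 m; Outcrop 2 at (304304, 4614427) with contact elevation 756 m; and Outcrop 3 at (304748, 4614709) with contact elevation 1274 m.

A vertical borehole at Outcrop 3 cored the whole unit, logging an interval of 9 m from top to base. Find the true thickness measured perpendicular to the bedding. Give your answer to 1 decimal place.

Let the plane be z = a·x + b·y + c.
Outcrop 2−Outcrop 1: −192a + 394b = −406;  Outcrop 3−Outcrop 1: 252a + 676b = 112.
Solving gives a = 1.39071, b = −0.35275.
|∇z| = √(a²+b²) = 1.43475, so dip δ = arctan(1.43475) = 55.12°.
True thickness = vertical thickness × cos δ = 9 × cos 55.12° = 5.1 m.

5.1 m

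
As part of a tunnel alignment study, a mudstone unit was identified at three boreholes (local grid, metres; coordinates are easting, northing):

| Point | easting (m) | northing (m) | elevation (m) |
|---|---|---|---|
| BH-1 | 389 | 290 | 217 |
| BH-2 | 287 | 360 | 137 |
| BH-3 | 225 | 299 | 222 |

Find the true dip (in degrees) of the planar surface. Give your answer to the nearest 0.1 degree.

52.3°

Two edge vectors: BH-1→BH-2 = (-102, 70, -80), BH-1→BH-3 = (-164, 9, 5).
Normal n = (BH-1→BH-2) × (BH-1→BH-3) = (1070, 13630, 10562).
So ∂z/∂easting = −n_x/n_z = −0.10131 and ∂z/∂northing = −n_y/n_z = −1.29048.
Gradient magnitude |∇z| = √(a² + b²) = √(0.01026 + 1.66533) = 1.29445.
True dip = arctan(1.29445) = 52.3°, dipping toward N (azimuth ≈ 004°).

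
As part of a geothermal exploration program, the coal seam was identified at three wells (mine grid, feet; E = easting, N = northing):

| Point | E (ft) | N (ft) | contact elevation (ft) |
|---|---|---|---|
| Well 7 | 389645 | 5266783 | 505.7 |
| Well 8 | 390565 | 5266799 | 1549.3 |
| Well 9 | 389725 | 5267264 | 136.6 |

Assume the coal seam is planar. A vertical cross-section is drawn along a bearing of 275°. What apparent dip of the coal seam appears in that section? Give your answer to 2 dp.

50.89°

Let the plane be z = a·E + b·N + c.
Well 8−Well 7: 920a + 16b = 1043.6;  Well 9−Well 7: 80a + 481b = −369.1.
Solving gives a = 1.15102, b = −0.95880.
Unit vector along 275° is (sin 275°, cos 275°) = (-0.9962, 0.0872).
Slope in that direction = a·(-0.9962) + b·(0.0872) = −1.23021.
Apparent dip = arctan|1.23021| = 50.89° (true dip is 56.3°, so apparent ≤ true as expected).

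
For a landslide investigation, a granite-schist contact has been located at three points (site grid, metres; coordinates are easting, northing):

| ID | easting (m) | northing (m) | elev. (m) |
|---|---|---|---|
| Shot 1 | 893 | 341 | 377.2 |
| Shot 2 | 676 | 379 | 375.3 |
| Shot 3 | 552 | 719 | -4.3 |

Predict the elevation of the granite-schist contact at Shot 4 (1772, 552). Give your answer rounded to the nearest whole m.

-49 m

Two edge vectors: Shot 1→Shot 2 = (-217, 38, -1.9), Shot 1→Shot 3 = (-341, 378, -381.5).
Normal n = (Shot 1→Shot 2) × (Shot 1→Shot 3) = (-13778.8, -82137.6, -69068).
So ∂z/∂easting = −n_x/n_z = −0.19950 and ∂z/∂northing = −n_y/n_z = −1.18923.
Intercept c from Shot 1: 377.2 + 178.15 + 405.53 = 960.88.
At (1772, 552): z = −353.5 − 656.5 + 960.88 = -49.1 m.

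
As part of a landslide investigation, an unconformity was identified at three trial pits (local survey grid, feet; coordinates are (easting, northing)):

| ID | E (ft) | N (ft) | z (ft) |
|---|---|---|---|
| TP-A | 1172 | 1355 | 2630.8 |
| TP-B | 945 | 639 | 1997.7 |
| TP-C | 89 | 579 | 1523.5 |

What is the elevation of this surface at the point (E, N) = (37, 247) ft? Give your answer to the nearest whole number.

Let the plane be z = a·E + b·N + c.
TP-B−TP-A: −227a − 716b = −633.1;  TP-C−TP-A: −1083a − 776b = −1107.3.
Solving gives a = 0.50318, b = 0.72469.
Then c = 2630.8 − a·1172 − b·1355 = 1059.12.
At (37, 247): z = 18.6 + 179.0 + 1059.12 = 1256.7 ft.

1257 ft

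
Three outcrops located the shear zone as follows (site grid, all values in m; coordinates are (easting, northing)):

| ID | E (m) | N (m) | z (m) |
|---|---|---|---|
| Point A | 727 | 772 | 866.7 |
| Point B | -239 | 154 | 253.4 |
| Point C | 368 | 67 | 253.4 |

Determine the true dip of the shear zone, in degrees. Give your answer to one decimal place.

39.3°

Two edge vectors: Point A→Point B = (-966, -618, -613.3), Point A→Point C = (-359, -705, -613.3).
Normal n = (Point A→Point B) × (Point A→Point C) = (-53357.1, -372273.1, 459168).
So ∂z/∂E = −n_x/n_z = 0.11620 and ∂z/∂N = −n_y/n_z = 0.81076.
Gradient magnitude |∇z| = √(a² + b²) = √(0.01350 + 0.65732) = 0.81904.
True dip = arctan(0.81904) = 39.3°, dipping toward S (azimuth ≈ 188°).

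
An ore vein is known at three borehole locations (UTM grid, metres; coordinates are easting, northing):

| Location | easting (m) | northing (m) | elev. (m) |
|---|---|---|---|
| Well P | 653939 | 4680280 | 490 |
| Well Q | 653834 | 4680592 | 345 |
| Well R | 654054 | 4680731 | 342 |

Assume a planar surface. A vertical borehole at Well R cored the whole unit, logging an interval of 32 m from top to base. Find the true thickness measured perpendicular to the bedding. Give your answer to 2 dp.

29.17 m

Two edge vectors: Well P→Well Q = (-105, 312, -145), Well P→Well R = (115, 451, -148).
Normal n = (Well P→Well Q) × (Well P→Well R) = (19219, -32215, -83235).
So ∂z/∂easting = −n_x/n_z = 0.23090 and ∂z/∂northing = −n_y/n_z = −0.38704.
|∇z| = √(a²+b²) = 0.45068, so dip δ = arctan(0.45068) = 24.26°.
True thickness = vertical thickness × cos δ = 32 × cos 24.26° = 29.17 m.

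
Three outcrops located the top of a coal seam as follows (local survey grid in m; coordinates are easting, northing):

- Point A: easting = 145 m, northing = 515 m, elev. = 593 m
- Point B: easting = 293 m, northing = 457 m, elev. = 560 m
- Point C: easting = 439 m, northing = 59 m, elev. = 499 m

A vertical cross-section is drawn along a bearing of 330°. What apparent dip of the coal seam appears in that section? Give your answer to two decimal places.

9.50°

Two edge vectors: Point A→Point B = (148, -58, -33), Point A→Point C = (294, -456, -94).
Normal n = (Point A→Point B) × (Point A→Point C) = (-9596, 4210, -50436).
So ∂z/∂easting = −n_x/n_z = −0.19026 and ∂z/∂northing = −n_y/n_z = 0.08347.
Unit vector along 330° is (sin 330°, cos 330°) = (-0.5000, 0.8660).
Slope in that direction = a·(-0.5000) + b·(0.8660) = 0.16742.
Apparent dip = arctan|0.16742| = 9.50° (true dip is 11.7°, so apparent ≤ true as expected).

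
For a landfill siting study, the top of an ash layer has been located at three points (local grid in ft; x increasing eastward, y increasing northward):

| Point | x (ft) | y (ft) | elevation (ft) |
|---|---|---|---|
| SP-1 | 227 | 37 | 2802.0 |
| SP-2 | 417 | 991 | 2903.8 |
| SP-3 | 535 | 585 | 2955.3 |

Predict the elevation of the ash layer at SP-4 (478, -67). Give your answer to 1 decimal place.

Two edge vectors: SP-1→SP-2 = (190, 954, 101.8), SP-1→SP-3 = (308, 548, 153.3).
Normal n = (SP-1→SP-2) × (SP-1→SP-3) = (90461.8, 2227.4, -189712).
So ∂z/∂x = −n_x/n_z = 0.47684 and ∂z/∂y = −n_y/n_z = 0.01174.
Intercept c from SP-1: 2802 − 108.24 − 0.43 = 2693.32.
At (478, -67): z = 227.9 − 0.8 + 2693.32 = 2920.5 ft.

2920.5 ft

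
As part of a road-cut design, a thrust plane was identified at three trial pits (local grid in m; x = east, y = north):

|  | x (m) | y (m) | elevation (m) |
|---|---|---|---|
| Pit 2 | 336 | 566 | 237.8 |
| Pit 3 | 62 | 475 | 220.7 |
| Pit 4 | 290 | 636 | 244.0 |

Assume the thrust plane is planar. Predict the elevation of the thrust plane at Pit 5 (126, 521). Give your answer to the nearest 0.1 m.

Let the plane be z = a·x + b·y + c.
Pit 3−Pit 2: −274a − 91b = −17.1;  Pit 4−Pit 2: −46a + 70b = 6.2.
Solving gives a = 0.02708, b = 0.10637.
Then c = 237.8 − a·336 − b·566 = 168.50.
At (126, 521): z = 3.4 + 55.4 + 168.50 = 227.3 m.

227.3 m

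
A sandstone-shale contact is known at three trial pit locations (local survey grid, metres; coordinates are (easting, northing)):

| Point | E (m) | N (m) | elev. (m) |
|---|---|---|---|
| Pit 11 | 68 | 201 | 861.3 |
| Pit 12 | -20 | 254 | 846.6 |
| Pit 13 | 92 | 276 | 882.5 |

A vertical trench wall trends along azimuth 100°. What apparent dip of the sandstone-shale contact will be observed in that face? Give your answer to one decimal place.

13.8°

Let the plane be z = a·E + b·N + c.
Pit 12−Pit 11: −88a + 53b = −14.7;  Pit 13−Pit 11: 24a + 75b = 21.2.
Solving gives a = 0.28279, b = 0.19217.
Unit vector along 100° is (sin 100°, cos 100°) = (0.9848, -0.1736).
Slope in that direction = a·(0.9848) + b·(-0.1736) = 0.24512.
Apparent dip = arctan|0.24512| = 13.8° (true dip is 18.9°, so apparent ≤ true as expected).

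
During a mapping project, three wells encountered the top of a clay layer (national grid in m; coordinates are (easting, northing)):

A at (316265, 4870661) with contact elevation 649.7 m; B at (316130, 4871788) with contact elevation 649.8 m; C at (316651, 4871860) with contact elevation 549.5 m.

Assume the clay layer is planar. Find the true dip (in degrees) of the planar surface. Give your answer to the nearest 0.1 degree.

10.8°

Let the plane be z = a·E + b·N + c.
B−A: −135a + 1127b = 0.1;  C−A: 386a + 1199b = −100.2.
Solving gives a = −0.18939, b = −0.02260.
Gradient magnitude |∇z| = √(a² + b²) = √(0.03587 + 0.00051) = 0.19073.
True dip = arctan(0.19073) = 10.8°, dipping toward E (azimuth ≈ 083°).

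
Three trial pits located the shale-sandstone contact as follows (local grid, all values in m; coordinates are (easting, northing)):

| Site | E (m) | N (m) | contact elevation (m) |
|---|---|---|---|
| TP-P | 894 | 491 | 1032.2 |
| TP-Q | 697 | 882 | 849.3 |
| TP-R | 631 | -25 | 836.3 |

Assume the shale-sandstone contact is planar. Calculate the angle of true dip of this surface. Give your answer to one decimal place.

Two edge vectors: TP-P→TP-Q = (-197, 391, -182.9), TP-P→TP-R = (-263, -516, -195.9).
Normal n = (TP-P→TP-Q) × (TP-P→TP-R) = (-170973.3, 9510.4, 204485).
So ∂z/∂E = −n_x/n_z = 0.83612 and ∂z/∂N = −n_y/n_z = −0.04651.
Gradient magnitude |∇z| = √(a² + b²) = √(0.69909 + 0.00216) = 0.83741.
True dip = arctan(0.83741) = 39.9°, dipping toward W (azimuth ≈ 273°).

39.9°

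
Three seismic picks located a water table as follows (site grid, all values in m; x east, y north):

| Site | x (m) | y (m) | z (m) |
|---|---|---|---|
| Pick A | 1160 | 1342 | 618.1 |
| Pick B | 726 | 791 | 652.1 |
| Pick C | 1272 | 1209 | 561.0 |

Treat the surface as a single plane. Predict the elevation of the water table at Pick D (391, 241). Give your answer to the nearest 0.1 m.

656.4 m

Two edge vectors: Pick A→Pick B = (-434, -551, 34), Pick A→Pick C = (112, -133, -57.1).
Normal n = (Pick A→Pick B) × (Pick A→Pick C) = (35984.1, -20973.4, 119434).
So ∂z/∂x = −n_x/n_z = −0.301289 and ∂z/∂y = −n_y/n_z = 0.175607.
Intercept c from Pick A: 618.1 + 349.49 − 235.66 = 731.93.
At (391, 241): z = −117.8 + 42.3 + 731.93 = 656.4 m.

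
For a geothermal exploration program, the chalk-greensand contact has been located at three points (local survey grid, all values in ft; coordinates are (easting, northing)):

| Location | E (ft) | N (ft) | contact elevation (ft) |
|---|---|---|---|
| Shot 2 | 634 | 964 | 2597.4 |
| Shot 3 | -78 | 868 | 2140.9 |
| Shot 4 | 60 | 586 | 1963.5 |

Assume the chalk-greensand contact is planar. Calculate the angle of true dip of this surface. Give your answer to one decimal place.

Two edge vectors: Shot 2→Shot 3 = (-712, -96, -456.5), Shot 2→Shot 4 = (-574, -378, -633.9).
Normal n = (Shot 2→Shot 3) × (Shot 2→Shot 4) = (-111702.6, -189305.8, 214032).
So ∂z/∂E = −n_x/n_z = 0.52190 and ∂z/∂N = −n_y/n_z = 0.88447.
Gradient magnitude |∇z| = √(a² + b²) = √(0.27238 + 0.78229) = 1.02697.
True dip = arctan(1.02697) = 45.8°, dipping toward SSW (azimuth ≈ 211°).

45.8°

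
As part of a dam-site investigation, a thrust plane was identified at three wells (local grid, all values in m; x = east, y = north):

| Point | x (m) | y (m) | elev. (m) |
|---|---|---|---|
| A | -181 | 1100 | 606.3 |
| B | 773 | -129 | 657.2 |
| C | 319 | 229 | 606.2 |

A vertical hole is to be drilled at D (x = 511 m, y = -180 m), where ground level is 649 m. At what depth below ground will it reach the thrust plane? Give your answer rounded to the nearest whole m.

52 m

Let the plane be z = a·x + b·y + c.
B−A: 954a − 1229b = 50.9;  C−A: 500a − 871b = −0.1.
Solving gives a = 0.20541, b = 0.11803.
Then c = 606.3 − a·-181 − b·1100 = 513.65.
At (511, -180): z_contact = 105.0 − 21.2 + 513.65 = 597.4 m.
Depth below ground = 649 − 597.4 = 52 m.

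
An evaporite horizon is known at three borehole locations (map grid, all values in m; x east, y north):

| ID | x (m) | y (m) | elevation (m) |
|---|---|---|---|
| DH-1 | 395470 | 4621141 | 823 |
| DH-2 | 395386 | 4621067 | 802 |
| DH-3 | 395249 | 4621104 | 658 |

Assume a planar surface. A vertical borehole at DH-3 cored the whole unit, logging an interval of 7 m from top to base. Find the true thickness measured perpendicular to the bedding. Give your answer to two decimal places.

4.69 m

Two edge vectors: DH-1→DH-2 = (-84, -74, -21), DH-1→DH-3 = (-221, -37, -165).
Normal n = (DH-1→DH-2) × (DH-1→DH-3) = (11433, -9219, -13246).
So ∂z/∂x = −n_x/n_z = 0.86313 and ∂z/∂y = −n_y/n_z = −0.69598.
|∇z| = √(a²+b²) = 1.10878, so dip δ = arctan(1.10878) = 47.95°.
True thickness = vertical thickness × cos δ = 7 × cos 47.95° = 4.69 m.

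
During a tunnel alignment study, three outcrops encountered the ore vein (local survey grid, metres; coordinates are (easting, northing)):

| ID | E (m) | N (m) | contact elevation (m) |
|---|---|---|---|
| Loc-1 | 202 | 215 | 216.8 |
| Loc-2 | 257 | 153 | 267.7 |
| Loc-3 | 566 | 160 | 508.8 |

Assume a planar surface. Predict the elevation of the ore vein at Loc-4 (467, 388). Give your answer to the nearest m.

Let the plane be z = a·E + b·N + c.
Loc-2−Loc-1: 55a − 62b = 50.9;  Loc-3−Loc-1: 364a − 55b = 292.
Solving gives a = 0.78312, b = −0.12627.
Then c = 216.8 − a·202 − b·215 = 85.76.
At (467, 388): z = 365.7 − 49.0 + 85.76 = 402.5 m.

402 m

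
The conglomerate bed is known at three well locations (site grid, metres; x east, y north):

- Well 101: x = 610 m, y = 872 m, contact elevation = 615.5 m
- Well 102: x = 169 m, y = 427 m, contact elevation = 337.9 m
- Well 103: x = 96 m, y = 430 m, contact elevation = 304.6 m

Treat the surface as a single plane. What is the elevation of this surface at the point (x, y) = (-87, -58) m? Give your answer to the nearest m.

139 m

Let the plane be z = a·x + b·y + c.
Well 102−Well 101: −441a − 445b = −277.6;  Well 103−Well 101: −514a − 442b = −310.9.
Solving gives a = 0.46295, b = 0.16503.
Then c = 615.5 − a·610 − b·872 = 189.19.
At (-87, -58): z = −40.3 − 9.6 + 189.19 = 139.3 m.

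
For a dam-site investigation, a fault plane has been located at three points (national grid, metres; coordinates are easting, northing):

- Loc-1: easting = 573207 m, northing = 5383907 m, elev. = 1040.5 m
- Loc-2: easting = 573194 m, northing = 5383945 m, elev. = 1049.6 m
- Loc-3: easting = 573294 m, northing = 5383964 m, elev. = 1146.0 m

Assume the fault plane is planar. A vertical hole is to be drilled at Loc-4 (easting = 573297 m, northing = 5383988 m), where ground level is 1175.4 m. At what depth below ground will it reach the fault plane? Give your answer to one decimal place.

Let the plane be z = a·easting + b·northing + c.
Loc-2−Loc-1: −13a + 38b = 9.1;  Loc-3−Loc-1: 87a + 57b = 105.5.
Solving gives a = 0.862441315, b = 0.534519397.
Then c = 1040.5 − a·573207 − b·5383907 = −3371119.62.
At (573297, 5383988): z_contact = 494435.02 + 2877846.02 − 3371119.62 = 1161.42 m.
Depth below ground = 1175.4 − 1161.42 = 14.0 m.

14.0 m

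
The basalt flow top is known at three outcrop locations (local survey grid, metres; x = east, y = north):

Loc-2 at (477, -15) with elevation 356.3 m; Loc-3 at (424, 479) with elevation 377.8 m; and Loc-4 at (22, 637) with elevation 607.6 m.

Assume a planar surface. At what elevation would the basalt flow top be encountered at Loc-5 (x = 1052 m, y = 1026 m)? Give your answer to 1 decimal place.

Two edge vectors: Loc-2→Loc-3 = (-53, 494, 21.5), Loc-2→Loc-4 = (-455, 652, 251.3).
Normal n = (Loc-2→Loc-3) × (Loc-2→Loc-4) = (110124.2, 3536.4, 190214).
So ∂z/∂x = −n_x/n_z = −0.578949 and ∂z/∂y = −n_y/n_z = −0.018592.
Intercept c from Loc-2: 356.3 + 276.16 − 0.28 = 632.18.
At (1052, 1026): z = −609.1 − 19.1 + 632.18 = 4.1 m.

4.1 m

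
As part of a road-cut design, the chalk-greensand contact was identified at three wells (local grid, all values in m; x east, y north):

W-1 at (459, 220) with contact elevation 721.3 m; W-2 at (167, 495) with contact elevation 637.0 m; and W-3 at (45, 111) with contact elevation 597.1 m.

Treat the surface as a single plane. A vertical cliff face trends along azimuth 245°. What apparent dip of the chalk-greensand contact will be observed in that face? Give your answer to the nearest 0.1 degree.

Two edge vectors: W-1→W-2 = (-292, 275, -84.3), W-1→W-3 = (-414, -109, -124.2).
Normal n = (W-1→W-2) × (W-1→W-3) = (-43343.7, -1366.2, 145678).
So ∂z/∂x = −n_x/n_z = 0.29753 and ∂z/∂y = −n_y/n_z = 0.00938.
Unit vector along 245° is (sin 245°, cos 245°) = (-0.9063, -0.4226).
Slope in that direction = a·(-0.9063) + b·(-0.4226) = −0.27362.
Apparent dip = arctan|0.27362| = 15.3° (true dip is 16.6°, so apparent ≤ true as expected).

15.3°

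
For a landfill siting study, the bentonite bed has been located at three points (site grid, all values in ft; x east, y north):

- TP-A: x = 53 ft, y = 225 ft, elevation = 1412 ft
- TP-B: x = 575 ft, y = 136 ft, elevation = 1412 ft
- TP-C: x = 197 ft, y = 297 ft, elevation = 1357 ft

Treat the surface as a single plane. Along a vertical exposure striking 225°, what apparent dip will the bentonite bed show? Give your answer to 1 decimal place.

25.2°

Let the plane be z = a·x + b·y + c.
TP-B−TP-A: 522a − 89b = 0;  TP-C−TP-A: 144a + 72b = −55.
Solving gives a = −0.09712, b = −0.56964.
Unit vector along 225° is (sin 225°, cos 225°) = (-0.7071, -0.7071).
Slope in that direction = a·(-0.7071) + b·(-0.7071) = 0.47147.
Apparent dip = arctan|0.47147| = 25.2° (true dip is 30.0°, so apparent ≤ true as expected).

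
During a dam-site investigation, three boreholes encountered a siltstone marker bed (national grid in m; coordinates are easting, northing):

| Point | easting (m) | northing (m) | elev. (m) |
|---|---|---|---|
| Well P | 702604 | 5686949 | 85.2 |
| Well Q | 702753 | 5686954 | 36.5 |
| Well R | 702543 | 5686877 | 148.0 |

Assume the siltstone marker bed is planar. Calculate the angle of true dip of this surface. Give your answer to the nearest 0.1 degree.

Let the plane be z = a·easting + b·northing + c.
Well Q−Well P: 149a + 5b = −48.7;  Well R−Well P: −61a − 72b = 62.8.
Solving gives a = −0.30628, b = −0.61273.
Gradient magnitude |∇z| = √(a² + b²) = √(0.09381 + 0.37544) = 0.68502.
True dip = arctan(0.68502) = 34.4°, dipping toward NNE (azimuth ≈ 027°).

34.4°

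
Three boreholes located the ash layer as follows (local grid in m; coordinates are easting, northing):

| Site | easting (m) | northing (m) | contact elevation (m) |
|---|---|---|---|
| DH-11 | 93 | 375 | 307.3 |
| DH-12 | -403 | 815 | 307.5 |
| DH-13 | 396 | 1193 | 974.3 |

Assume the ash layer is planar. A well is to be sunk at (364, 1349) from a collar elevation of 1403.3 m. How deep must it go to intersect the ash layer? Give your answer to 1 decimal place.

Let the plane be z = a·easting + b·northing + c.
DH-12−DH-11: −496a + 440b = 0.2;  DH-13−DH-11: 303a + 818b = 667.
Solving gives a = 0.544138, b = 0.613846.
Then c = 307.3 − a·93 − b·375 = 26.50.
At (364, 1349): z_contact = 198.07 + 828.08 + 26.50 = 1052.65 m.
Depth below ground = 1403.3 − 1052.65 = 350.7 m.

350.7 m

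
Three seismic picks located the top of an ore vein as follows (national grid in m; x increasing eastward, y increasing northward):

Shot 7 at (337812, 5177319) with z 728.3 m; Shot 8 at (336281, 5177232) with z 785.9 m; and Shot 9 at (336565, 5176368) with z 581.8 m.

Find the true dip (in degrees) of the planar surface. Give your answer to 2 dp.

12.70°

Let the plane be z = a·x + b·y + c.
Shot 8−Shot 7: −1531a − 87b = 57.6;  Shot 9−Shot 7: −1247a − 951b = −146.5.
Solving gives a = −0.05011, b = 0.21976.
Gradient magnitude |∇z| = √(a² + b²) = √(0.00251 + 0.04829) = 0.22540.
True dip = arctan(0.22540) = 12.70°, dipping toward SSE (azimuth ≈ 167°).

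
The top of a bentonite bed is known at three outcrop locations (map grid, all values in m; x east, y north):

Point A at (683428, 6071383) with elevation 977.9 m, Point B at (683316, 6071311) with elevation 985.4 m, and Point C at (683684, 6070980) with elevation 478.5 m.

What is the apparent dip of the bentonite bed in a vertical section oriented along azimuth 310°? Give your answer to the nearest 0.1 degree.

45.5°

Let the plane be z = a·x + b·y + c.
Point B−Point A: −112a − 72b = 7.5;  Point C−Point A: 256a − 403b = −499.4.
Solving gives a = −0.61319, b = 0.84969.
Unit vector along 310° is (sin 310°, cos 310°) = (-0.7660, 0.6428).
Slope in that direction = a·(-0.7660) + b·(0.6428) = 1.01590.
Apparent dip = arctan|1.01590| = 45.5° (true dip is 46.3°, so apparent ≤ true as expected).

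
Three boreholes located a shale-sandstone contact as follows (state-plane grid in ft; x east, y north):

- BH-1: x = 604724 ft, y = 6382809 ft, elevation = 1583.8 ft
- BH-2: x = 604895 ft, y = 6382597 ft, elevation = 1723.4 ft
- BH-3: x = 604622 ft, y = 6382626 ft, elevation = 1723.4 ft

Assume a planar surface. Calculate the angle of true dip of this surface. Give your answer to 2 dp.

Let the plane be z = a·x + b·y + c.
BH-2−BH-1: 171a − 212b = 139.6;  BH-3−BH-1: −102a − 183b = 139.6.
Solving gives a = −0.07650, b = −0.72020.
Gradient magnitude |∇z| = √(a² + b²) = √(0.00585 + 0.51869) = 0.72425.
True dip = arctan(0.72425) = 35.91°, dipping toward N (azimuth ≈ 006°).

35.91°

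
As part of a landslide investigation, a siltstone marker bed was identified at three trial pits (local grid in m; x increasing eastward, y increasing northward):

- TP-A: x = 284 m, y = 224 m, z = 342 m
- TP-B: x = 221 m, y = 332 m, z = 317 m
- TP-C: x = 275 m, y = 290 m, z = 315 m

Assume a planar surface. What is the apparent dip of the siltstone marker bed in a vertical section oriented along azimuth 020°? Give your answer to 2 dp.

Two edge vectors: TP-A→TP-B = (-63, 108, -25), TP-A→TP-C = (-9, 66, -27).
Normal n = (TP-A→TP-B) × (TP-A→TP-C) = (-1266, -1476, -3186).
So ∂z/∂x = −n_x/n_z = −0.39736 and ∂z/∂y = −n_y/n_z = −0.46328.
Unit vector along 020° is (sin 20°, cos 20°) = (0.3420, 0.9397).
Slope in that direction = a·(0.3420) + b·(0.9397) = −0.57124.
Apparent dip = arctan|0.57124| = 29.74° (true dip is 31.4°, so apparent ≤ true as expected).

29.74°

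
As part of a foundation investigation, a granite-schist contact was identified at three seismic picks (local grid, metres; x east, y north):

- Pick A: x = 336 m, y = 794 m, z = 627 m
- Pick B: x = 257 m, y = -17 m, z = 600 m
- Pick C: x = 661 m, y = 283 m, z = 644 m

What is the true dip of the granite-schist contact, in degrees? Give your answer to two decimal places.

Two edge vectors: Pick A→Pick B = (-79, -811, -27), Pick A→Pick C = (325, -511, 17).
Normal n = (Pick A→Pick B) × (Pick A→Pick C) = (-27584, -7432, 303944).
So ∂z/∂x = −n_x/n_z = 0.09075 and ∂z/∂y = −n_y/n_z = 0.02445.
Gradient magnitude |∇z| = √(a² + b²) = √(0.00824 + 0.00060) = 0.09399.
True dip = arctan(0.09399) = 5.37°, dipping toward WSW (azimuth ≈ 255°).

5.37°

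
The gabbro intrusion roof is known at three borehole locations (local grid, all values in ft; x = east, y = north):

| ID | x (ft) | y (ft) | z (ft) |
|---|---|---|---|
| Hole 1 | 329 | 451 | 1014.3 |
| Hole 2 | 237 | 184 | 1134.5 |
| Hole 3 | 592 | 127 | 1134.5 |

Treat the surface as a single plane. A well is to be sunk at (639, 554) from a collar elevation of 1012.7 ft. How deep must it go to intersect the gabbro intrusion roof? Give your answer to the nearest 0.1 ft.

63.6 ft

Let the plane be z = a·x + b·y + c.
Hole 2−Hole 1: −92a − 267b = 120.2;  Hole 3−Hole 1: 263a − 324b = 120.2.
Solving gives a = −0.06849, b = −0.42659.
Then c = 1014.3 − a·329 − b·451 = 1229.22.
At (639, 554): z_contact = −43.77 − 236.33 + 1229.22 = 949.13 ft.
Depth below ground = 1012.7 − 949.13 = 63.6 ft.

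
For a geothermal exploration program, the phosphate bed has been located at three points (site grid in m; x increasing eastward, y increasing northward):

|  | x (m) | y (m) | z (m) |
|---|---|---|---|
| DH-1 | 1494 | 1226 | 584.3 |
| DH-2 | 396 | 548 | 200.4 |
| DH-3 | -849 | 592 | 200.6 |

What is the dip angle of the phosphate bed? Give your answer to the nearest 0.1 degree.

28.2°

Two edge vectors: DH-1→DH-2 = (-1098, -678, -383.9), DH-1→DH-3 = (-2343, -634, -383.7).
Normal n = (DH-1→DH-2) × (DH-1→DH-3) = (16756, 478175.1, -892422).
So ∂z/∂x = −n_x/n_z = 0.01878 and ∂z/∂y = −n_y/n_z = 0.53582.
Gradient magnitude |∇z| = √(a² + b²) = √(0.00035 + 0.28710) = 0.53615.
True dip = arctan(0.53615) = 28.2°, dipping toward S (azimuth ≈ 182°).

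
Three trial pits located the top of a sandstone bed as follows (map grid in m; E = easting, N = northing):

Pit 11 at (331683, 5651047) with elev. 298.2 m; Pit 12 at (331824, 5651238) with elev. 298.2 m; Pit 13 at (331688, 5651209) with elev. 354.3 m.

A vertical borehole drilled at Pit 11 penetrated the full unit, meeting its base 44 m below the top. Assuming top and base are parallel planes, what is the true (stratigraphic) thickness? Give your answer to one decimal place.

37.6 m

Two edge vectors: Pit 11→Pit 12 = (141, 191, 0), Pit 11→Pit 13 = (5, 162, 56.1).
Normal n = (Pit 11→Pit 12) × (Pit 11→Pit 13) = (10715.1, -7910.1, 21887).
So ∂z/∂E = −n_x/n_z = −0.48956 and ∂z/∂N = −n_y/n_z = 0.36141.
|∇z| = √(a²+b²) = 0.60851, so dip δ = arctan(0.60851) = 31.32°.
True thickness = vertical thickness × cos δ = 44 × cos 31.32° = 37.6 m.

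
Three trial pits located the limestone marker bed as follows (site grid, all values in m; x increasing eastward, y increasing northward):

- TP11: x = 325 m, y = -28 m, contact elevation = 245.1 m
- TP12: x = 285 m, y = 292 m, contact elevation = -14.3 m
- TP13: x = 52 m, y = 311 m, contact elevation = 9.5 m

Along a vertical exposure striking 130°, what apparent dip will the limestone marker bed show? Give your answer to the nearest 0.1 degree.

22.0°

Let the plane be z = a·x + b·y + c.
TP12−TP11: −40a + 320b = −259.4;  TP13−TP11: −273a + 339b = −235.6.
Solving gives a = −0.16998, b = −0.83187.
Unit vector along 130° is (sin 130°, cos 130°) = (0.7660, -0.6428).
Slope in that direction = a·(0.7660) + b·(-0.6428) = 0.40450.
Apparent dip = arctan|0.40450| = 22.0° (true dip is 40.3°, so apparent ≤ true as expected).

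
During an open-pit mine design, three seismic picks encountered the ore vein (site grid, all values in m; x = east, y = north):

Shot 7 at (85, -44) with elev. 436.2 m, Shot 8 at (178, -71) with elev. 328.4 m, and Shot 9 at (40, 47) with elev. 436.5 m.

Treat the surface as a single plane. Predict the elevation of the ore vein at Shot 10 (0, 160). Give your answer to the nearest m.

Let the plane be z = a·x + b·y + c.
Shot 8−Shot 7: 93a − 27b = −107.8;  Shot 9−Shot 7: −45a + 91b = 0.3.
Solving gives a = −1.35233, b = −0.66544.
Then c = 436.2 − a·85 − b·-44 = 521.87.
At (0, 160): z = 0.0 − 106.5 + 521.87 = 415.4 m.

415 m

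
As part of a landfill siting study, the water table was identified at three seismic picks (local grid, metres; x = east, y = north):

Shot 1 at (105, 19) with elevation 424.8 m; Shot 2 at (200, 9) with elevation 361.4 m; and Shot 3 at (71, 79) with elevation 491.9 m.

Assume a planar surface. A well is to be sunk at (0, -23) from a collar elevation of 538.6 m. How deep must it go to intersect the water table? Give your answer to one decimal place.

85.5 m

Two edge vectors: Shot 1→Shot 2 = (95, -10, -63.4), Shot 1→Shot 3 = (-34, 60, 67.1).
Normal n = (Shot 1→Shot 2) × (Shot 1→Shot 3) = (3133, -4218.9, 5360).
So ∂z/∂x = −n_x/n_z = −0.58451 and ∂z/∂y = −n_y/n_z = 0.78711.
Intercept c from Shot 1: 424.8 + 61.37 − 14.96 = 471.22.
At (0, -23): z_contact = 0.00 − 18.10 + 471.22 = 453.12 m.
Depth below ground = 538.6 − 453.12 = 85.5 m.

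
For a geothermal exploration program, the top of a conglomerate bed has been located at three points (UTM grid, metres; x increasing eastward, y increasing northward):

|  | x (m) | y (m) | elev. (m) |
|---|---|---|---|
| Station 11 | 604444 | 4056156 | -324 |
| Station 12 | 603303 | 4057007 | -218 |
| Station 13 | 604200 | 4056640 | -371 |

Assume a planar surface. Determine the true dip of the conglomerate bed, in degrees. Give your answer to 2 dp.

Let the plane be z = a·x + b·y + c.
Station 12−Station 11: −1141a + 851b = 106;  Station 13−Station 11: −244a + 484b = −47.
Solving gives a = −0.26495, b = −0.23068.
Gradient magnitude |∇z| = √(a² + b²) = √(0.07020 + 0.05321) = 0.35130.
True dip = arctan(0.35130) = 19.36°, dipping toward NE (azimuth ≈ 049°).

19.36°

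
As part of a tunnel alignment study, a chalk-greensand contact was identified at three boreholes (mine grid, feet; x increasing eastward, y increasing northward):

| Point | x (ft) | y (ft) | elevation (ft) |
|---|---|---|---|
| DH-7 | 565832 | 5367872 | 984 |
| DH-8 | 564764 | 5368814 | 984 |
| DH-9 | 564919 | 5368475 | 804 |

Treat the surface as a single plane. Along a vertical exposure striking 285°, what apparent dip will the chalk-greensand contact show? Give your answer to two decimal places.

Two edge vectors: DH-7→DH-8 = (-1068, 942, 0), DH-7→DH-9 = (-913, 603, -180).
Normal n = (DH-7→DH-8) × (DH-7→DH-9) = (-169560, -192240, 216042).
So ∂z/∂x = −n_x/n_z = 0.78485 and ∂z/∂y = −n_y/n_z = 0.88983.
Unit vector along 285° is (sin 285°, cos 285°) = (-0.9659, 0.2588).
Slope in that direction = a·(-0.9659) + b·(0.2588) = −0.52780.
Apparent dip = arctan|0.52780| = 27.83° (true dip is 49.9°, so apparent ≤ true as expected).

27.83°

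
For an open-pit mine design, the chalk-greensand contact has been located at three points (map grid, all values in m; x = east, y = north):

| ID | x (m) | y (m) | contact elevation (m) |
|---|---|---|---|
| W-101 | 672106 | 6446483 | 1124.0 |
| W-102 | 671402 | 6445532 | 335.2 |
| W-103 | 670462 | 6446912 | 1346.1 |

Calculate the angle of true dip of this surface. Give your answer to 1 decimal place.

38.0°

Let the plane be z = a·x + b·y + c.
W-102−W-101: −704a − 951b = −788.8;  W-103−W-101: −1644a + 429b = 222.1.
Solving gives a = 0.06818, b = 0.77897.
Gradient magnitude |∇z| = √(a² + b²) = √(0.00465 + 0.60680) = 0.78195.
True dip = arctan(0.78195) = 38.0°, dipping toward S (azimuth ≈ 185°).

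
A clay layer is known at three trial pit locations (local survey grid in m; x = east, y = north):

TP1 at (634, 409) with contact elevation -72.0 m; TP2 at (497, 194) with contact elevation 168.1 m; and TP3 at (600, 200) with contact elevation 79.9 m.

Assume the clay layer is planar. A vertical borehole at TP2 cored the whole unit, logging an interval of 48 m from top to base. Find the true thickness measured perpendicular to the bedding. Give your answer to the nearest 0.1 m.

33.7 m

Two edge vectors: TP1→TP2 = (-137, -215, 240.1), TP1→TP3 = (-34, -209, 151.9).
Normal n = (TP1→TP2) × (TP1→TP3) = (17522.4, 12646.9, 21323).
So ∂z/∂x = −n_x/n_z = −0.82176 and ∂z/∂y = −n_y/n_z = −0.59311.
|∇z| = √(a²+b²) = 1.01344, so dip δ = arctan(1.01344) = 45.38°.
True thickness = vertical thickness × cos δ = 48 × cos 45.38° = 33.7 m.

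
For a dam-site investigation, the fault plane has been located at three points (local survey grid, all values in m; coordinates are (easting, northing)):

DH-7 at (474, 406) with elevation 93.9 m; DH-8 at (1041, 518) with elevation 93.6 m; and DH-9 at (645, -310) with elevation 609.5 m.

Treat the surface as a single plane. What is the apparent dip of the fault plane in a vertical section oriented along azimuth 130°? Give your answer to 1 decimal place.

28.6°

Two edge vectors: DH-7→DH-8 = (567, 112, -0.3), DH-7→DH-9 = (171, -716, 515.6).
Normal n = (DH-7→DH-8) × (DH-7→DH-9) = (57532.4, -292396.5, -425124).
So ∂z/∂E = −n_x/n_z = 0.13533 and ∂z/∂N = −n_y/n_z = −0.68779.
Unit vector along 130° is (sin 130°, cos 130°) = (0.7660, -0.6428).
Slope in that direction = a·(0.7660) + b·(-0.6428) = 0.54577.
Apparent dip = arctan|0.54577| = 28.6° (true dip is 35.0°, so apparent ≤ true as expected).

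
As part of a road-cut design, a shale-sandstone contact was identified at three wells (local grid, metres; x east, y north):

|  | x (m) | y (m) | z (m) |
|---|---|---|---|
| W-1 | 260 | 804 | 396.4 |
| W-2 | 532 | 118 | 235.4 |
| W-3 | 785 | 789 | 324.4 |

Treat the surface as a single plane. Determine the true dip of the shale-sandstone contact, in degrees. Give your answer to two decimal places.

12.69°

Let the plane be z = a·x + b·y + c.
W-2−W-1: 272a − 686b = −161;  W-3−W-1: 525a − 15b = −72.
Solving gives a = −0.13193, b = 0.18238.
Gradient magnitude |∇z| = √(a² + b²) = √(0.01741 + 0.03326) = 0.22510.
True dip = arctan(0.22510) = 12.69°, dipping toward SE (azimuth ≈ 144°).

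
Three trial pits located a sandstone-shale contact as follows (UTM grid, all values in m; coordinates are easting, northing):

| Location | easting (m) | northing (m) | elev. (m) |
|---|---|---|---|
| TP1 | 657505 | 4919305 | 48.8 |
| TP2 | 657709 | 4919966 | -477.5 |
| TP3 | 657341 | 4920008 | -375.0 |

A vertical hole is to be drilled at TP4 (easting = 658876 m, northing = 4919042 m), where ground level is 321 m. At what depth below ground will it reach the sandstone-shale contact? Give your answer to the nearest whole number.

581 m

Let the plane be z = a·easting + b·northing + c.
TP2−TP1: 204a + 661b = −526.3;  TP3−TP1: −164a + 703b = −423.8.
Solving gives a = −0.35683634, b = −0.68608984.
Then c = 48.8 − a·657505 − b·4919305 = 3609755.68.
At (658876, 4919042): z_contact = −235110.9 − 3374904.8 + 3609755.68 = -260.0 m.
Depth below ground = 321 − (-260.0) = 581 m.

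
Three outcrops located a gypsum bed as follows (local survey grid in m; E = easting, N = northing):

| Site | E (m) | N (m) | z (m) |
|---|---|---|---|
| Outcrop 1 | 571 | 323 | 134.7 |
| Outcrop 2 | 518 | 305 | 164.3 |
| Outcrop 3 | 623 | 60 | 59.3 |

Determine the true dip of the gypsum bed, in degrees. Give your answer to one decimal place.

Two edge vectors: Outcrop 1→Outcrop 2 = (-53, -18, 29.6), Outcrop 1→Outcrop 3 = (52, -263, -75.4).
Normal n = (Outcrop 1→Outcrop 2) × (Outcrop 1→Outcrop 3) = (9142, -2457, 14875).
So ∂z/∂E = −n_x/n_z = −0.61459 and ∂z/∂N = −n_y/n_z = 0.16518.
Gradient magnitude |∇z| = √(a² + b²) = √(0.37772 + 0.02728) = 0.63640.
True dip = arctan(0.63640) = 32.5°, dipping toward ESE (azimuth ≈ 105°).

32.5°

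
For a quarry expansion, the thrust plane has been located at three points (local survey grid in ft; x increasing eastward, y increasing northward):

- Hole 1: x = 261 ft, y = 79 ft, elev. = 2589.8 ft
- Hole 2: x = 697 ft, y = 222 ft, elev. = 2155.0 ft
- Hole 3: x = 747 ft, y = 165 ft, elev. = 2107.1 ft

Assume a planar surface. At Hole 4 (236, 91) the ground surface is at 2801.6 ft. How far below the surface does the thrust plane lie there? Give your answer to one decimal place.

Let the plane be z = a·x + b·y + c.
Hole 2−Hole 1: 436a + 143b = −434.8;  Hole 3−Hole 1: 486a + 86b = −482.7.
Solving gives a = −0.98848, b = −0.02674.
Then c = 2589.8 − a·261 − b·79 = 2849.91.
At (236, 91): z_contact = −233.28 − 2.43 + 2849.91 = 2614.19 ft.
Depth below ground = 2801.6 − 2614.19 = 187.4 ft.

187.4 ft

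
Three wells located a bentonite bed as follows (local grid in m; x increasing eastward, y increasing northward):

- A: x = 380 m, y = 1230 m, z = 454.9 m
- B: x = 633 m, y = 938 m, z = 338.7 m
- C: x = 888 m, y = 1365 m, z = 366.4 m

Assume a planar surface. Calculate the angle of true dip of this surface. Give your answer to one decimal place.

16.9°

Let the plane be z = a·x + b·y + c.
B−A: 253a − 292b = −116.2;  C−A: 508a + 135b = −88.5.
Solving gives a = −0.22757, b = 0.20077.
Gradient magnitude |∇z| = √(a² + b²) = √(0.05179 + 0.04031) = 0.30347.
True dip = arctan(0.30347) = 16.9°, dipping toward SE (azimuth ≈ 131°).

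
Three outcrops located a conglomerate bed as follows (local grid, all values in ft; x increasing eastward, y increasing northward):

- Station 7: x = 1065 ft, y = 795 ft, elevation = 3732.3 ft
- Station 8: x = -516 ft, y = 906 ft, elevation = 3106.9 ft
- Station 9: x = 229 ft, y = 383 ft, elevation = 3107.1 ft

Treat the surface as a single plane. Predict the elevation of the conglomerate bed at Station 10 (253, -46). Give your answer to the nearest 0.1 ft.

2849.2 ft

Let the plane be z = a·x + b·y + c.
Station 8−Station 7: −1581a + 111b = −625.4;  Station 9−Station 7: −836a − 412b = −625.2.
Solving gives a = 0.439500, b = 0.625674.
Then c = 3732.3 − a·1065 − b·795 = 2766.82.
At (253, -46): z = 111.2 − 28.8 + 2766.82 = 2849.2 ft.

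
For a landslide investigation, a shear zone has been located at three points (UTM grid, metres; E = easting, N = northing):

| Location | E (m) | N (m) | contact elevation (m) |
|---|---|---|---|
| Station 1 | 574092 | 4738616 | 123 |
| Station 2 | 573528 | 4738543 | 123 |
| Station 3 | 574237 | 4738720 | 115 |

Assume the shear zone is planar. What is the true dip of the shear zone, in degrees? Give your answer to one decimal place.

Two edge vectors: Station 1→Station 2 = (-564, -73, 0), Station 1→Station 3 = (145, 104, -8).
Normal n = (Station 1→Station 2) × (Station 1→Station 3) = (584, -4512, -48071).
So ∂z/∂E = −n_x/n_z = 0.01215 and ∂z/∂N = −n_y/n_z = −0.09386.
Gradient magnitude |∇z| = √(a² + b²) = √(0.00015 + 0.00881) = 0.09464.
True dip = arctan(0.09464) = 5.4°, dipping toward N (azimuth ≈ 353°).

5.4°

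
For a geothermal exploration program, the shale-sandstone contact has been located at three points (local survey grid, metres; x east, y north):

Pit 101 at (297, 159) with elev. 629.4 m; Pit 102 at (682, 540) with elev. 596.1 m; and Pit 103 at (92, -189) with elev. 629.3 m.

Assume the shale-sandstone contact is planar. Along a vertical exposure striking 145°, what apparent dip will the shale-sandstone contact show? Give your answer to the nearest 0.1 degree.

12.4°

Two edge vectors: Pit 101→Pit 102 = (385, 381, -33.3), Pit 101→Pit 103 = (-205, -348, -0.1).
Normal n = (Pit 101→Pit 102) × (Pit 101→Pit 103) = (-11626.5, 6865, -55875).
So ∂z/∂x = −n_x/n_z = −0.20808 and ∂z/∂y = −n_y/n_z = 0.12286.
Unit vector along 145° is (sin 145°, cos 145°) = (0.5736, -0.8192).
Slope in that direction = a·(0.5736) + b·(-0.8192) = −0.21999.
Apparent dip = arctan|0.21999| = 12.4° (true dip is 13.6°, so apparent ≤ true as expected).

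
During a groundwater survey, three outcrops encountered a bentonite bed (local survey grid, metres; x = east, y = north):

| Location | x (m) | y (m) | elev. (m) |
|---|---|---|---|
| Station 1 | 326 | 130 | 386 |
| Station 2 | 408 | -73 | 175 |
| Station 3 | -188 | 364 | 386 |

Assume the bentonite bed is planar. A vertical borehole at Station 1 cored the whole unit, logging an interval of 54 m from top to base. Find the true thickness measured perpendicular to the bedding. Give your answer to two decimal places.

31.40 m

Let the plane be z = a·x + b·y + c.
Station 2−Station 1: 82a − 203b = −211;  Station 3−Station 1: −514a + 234b = 0.
Solving gives a = 0.57982, b = 1.27362.
|∇z| = √(a²+b²) = 1.39939, so dip δ = arctan(1.39939) = 54.45°.
True thickness = vertical thickness × cos δ = 54 × cos 54.45° = 31.40 m.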